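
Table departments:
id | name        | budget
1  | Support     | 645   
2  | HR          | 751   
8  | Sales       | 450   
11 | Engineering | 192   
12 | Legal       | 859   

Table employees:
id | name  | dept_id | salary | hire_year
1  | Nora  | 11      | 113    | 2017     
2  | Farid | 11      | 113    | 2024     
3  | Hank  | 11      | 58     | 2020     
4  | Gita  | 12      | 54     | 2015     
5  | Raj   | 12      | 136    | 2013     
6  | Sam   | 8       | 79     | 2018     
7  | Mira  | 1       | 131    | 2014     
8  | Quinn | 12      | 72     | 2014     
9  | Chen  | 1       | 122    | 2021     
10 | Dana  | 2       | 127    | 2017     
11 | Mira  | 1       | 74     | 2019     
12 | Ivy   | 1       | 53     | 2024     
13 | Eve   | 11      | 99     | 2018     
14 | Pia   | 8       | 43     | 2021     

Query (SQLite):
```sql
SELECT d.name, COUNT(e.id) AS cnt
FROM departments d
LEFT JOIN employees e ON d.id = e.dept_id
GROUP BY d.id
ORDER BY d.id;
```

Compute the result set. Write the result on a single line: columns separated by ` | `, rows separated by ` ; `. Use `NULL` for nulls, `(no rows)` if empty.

LEFT JOIN keeps every departments row; unmatched ones get NULL for employees columns.
Group by departments.id and compute COUNT(e.id). COUNT(col) of an all-NULL group is 0.
  1: ids {7, 9, 11, 12} → COUNT(e.id)=4
  2: ids {10} → COUNT(e.id)=1
  8: ids {6, 14} → COUNT(e.id)=2
  11: ids {1, 2, 3, 13} → COUNT(e.id)=4
  12: ids {4, 5, 8} → COUNT(e.id)=3

Support | 4 ; HR | 1 ; Sales | 2 ; Engineering | 4 ; Legal | 3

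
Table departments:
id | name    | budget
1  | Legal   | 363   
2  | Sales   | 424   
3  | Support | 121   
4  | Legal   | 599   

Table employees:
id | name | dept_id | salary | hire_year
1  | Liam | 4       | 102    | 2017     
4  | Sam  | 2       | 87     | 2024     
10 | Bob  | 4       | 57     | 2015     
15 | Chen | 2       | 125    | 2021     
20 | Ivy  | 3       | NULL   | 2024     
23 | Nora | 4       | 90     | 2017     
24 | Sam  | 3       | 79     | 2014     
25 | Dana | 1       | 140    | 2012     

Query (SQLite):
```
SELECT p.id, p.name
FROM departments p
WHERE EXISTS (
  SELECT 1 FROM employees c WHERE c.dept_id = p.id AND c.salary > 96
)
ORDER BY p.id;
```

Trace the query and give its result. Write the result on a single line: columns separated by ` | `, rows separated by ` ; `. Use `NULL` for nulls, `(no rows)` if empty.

1 | Legal ; 2 | Sales ; 4 | Legal

For each departments row, check whether any employees with matching dept_id has salary > 96.
Keep rows where that is true.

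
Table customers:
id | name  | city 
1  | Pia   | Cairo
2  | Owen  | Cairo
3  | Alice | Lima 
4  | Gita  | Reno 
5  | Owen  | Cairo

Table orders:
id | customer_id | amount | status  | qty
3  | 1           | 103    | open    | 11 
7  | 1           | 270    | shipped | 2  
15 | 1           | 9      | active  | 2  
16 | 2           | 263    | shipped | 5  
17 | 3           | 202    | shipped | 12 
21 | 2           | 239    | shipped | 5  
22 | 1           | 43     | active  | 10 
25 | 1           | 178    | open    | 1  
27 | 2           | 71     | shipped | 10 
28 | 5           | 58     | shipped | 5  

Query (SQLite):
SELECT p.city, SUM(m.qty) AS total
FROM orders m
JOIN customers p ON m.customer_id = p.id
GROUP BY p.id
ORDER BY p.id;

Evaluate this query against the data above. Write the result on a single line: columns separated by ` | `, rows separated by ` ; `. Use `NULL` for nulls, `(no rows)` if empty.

Join each orders row to its customers via customer_id.
Group joined rows by customers.id; compute SUM(m.qty) per group.
  1: ids {3, 7, 15, 22, 25} → SUM(m.qty)=26
  2: ids {16, 21, 27} → SUM(m.qty)=20
  3: ids {17} → SUM(m.qty)=12
  5: ids {28} → SUM(m.qty)=5

Cairo | 26 ; Cairo | 20 ; Lima | 12 ; Cairo | 5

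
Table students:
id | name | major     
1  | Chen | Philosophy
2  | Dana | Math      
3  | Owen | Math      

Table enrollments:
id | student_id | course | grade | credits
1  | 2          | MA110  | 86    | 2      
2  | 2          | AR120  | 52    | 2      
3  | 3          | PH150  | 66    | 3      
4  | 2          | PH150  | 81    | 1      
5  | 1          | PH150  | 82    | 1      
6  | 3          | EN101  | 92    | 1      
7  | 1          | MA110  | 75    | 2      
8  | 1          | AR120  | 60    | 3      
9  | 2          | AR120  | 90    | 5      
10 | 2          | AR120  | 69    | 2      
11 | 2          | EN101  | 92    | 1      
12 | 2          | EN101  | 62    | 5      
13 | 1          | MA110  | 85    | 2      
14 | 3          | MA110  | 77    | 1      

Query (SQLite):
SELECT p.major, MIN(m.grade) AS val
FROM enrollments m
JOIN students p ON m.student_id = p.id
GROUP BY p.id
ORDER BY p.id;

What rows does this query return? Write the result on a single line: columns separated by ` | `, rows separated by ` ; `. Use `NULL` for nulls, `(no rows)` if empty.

Philosophy | 60 ; Math | 52 ; Math | 66

Join each enrollments row to its students via student_id.
Group joined rows by students.id; compute MIN(m.grade) per group.
  1: ids {5, 7, 8, 13} → MIN(m.grade)=60
  2: ids {1, 2, 4, 9, 10, 11, 12} → MIN(m.grade)=52
  3: ids {3, 6, 14} → MIN(m.grade)=66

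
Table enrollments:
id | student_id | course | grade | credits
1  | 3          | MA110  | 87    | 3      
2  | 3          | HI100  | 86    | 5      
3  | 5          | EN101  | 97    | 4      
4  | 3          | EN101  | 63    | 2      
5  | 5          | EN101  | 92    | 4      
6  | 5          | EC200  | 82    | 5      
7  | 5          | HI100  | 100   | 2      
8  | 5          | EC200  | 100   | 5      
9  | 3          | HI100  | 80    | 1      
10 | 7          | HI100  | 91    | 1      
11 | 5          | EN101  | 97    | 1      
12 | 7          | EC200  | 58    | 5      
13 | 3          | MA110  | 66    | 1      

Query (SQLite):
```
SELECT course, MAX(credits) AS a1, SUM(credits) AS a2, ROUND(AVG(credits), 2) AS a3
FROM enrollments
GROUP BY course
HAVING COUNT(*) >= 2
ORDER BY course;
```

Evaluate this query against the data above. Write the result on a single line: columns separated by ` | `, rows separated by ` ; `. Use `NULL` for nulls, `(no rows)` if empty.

Group enrollments by course.
Per group compute: MAX(credits), SUM(credits), ROUND(AVG(credits), 2).
HAVING: drop groups with fewer than 2 rows.
  EC200: ids {6, 8, 12} → MAX(credits)=5, SUM(credits)=15, ROUND(AVG(credits), 2)=5
  EN101: ids {3, 4, 5, 11} → MAX(credits)=4, SUM(credits)=11, ROUND(AVG(credits), 2)=2.75
  HI100: ids {2, 7, 9, 10} → MAX(credits)=5, SUM(credits)=9, ROUND(AVG(credits), 2)=2.25
  MA110: ids {1, 13} → MAX(credits)=3, SUM(credits)=4, ROUND(AVG(credits), 2)=2

EC200 | 5 | 15 | 5 ; EN101 | 4 | 11 | 2.75 ; HI100 | 5 | 9 | 2.25 ; MA110 | 3 | 4 | 2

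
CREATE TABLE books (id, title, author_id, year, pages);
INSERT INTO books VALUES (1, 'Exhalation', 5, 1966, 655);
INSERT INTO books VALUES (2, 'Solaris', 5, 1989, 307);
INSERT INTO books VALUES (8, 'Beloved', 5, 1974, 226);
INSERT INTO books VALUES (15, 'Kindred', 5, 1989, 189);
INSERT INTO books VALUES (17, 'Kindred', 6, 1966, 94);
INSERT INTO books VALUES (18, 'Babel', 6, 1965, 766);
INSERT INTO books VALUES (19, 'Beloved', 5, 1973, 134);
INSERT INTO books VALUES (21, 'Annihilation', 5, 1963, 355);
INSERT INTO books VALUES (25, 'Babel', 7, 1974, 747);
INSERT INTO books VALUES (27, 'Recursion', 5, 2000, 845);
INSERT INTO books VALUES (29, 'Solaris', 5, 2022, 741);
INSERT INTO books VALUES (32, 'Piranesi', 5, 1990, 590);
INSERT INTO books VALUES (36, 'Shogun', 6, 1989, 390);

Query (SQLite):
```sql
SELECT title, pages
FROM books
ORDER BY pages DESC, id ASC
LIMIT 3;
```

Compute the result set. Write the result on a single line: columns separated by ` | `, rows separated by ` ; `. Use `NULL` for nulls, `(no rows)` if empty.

Sort by pages desc, tiebreak id asc: (845, id=27), (766, id=18), (747, id=25), (741, id=29), (655, id=1), (590, id=32) …. Take first 3.

Recursion | 845 ; Babel | 766 ; Babel | 747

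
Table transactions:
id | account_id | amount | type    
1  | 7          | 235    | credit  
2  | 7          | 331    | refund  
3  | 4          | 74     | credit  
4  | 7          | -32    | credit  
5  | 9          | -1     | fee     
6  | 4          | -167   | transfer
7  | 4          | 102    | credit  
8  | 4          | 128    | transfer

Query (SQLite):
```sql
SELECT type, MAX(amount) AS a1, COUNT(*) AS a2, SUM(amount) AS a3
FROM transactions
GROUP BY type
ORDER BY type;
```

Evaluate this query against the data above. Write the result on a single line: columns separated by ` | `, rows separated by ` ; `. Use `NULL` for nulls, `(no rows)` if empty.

Group transactions by type.
Per group compute: MAX(amount), COUNT(*), SUM(amount).
  credit: ids {1, 3, 4, 7} → MAX(amount)=235, COUNT(*)=4, SUM(amount)=379
  fee: ids {5} → MAX(amount)=-1, COUNT(*)=1, SUM(amount)=-1
  refund: ids {2} → MAX(amount)=331, COUNT(*)=1, SUM(amount)=331
  transfer: ids {6, 8} → MAX(amount)=128, COUNT(*)=2, SUM(amount)=-39

credit | 235 | 4 | 379 ; fee | -1 | 1 | -1 ; refund | 331 | 1 | 331 ; transfer | 128 | 2 | -39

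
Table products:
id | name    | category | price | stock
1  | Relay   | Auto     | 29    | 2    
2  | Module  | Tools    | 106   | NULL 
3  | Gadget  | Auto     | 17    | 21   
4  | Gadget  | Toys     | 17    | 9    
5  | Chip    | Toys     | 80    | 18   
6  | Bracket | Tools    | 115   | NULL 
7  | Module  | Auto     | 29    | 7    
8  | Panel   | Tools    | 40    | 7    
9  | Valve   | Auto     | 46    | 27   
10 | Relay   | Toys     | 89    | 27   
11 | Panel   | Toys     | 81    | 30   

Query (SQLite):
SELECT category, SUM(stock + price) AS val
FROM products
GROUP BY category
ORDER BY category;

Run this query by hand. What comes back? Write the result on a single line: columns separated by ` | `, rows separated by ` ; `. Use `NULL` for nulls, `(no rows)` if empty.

For each row compute stock + price.
Group by category; take SUM of the expression per group.
  Auto: ids {1, 3, 7, 9} → SUM(stock + price)=178
  Tools: ids {2, 6, 8} → SUM(stock + price)=47
  Toys: ids {4, 5, 10, 11} → SUM(stock + price)=351

Auto | 178 ; Tools | 47 ; Toys | 351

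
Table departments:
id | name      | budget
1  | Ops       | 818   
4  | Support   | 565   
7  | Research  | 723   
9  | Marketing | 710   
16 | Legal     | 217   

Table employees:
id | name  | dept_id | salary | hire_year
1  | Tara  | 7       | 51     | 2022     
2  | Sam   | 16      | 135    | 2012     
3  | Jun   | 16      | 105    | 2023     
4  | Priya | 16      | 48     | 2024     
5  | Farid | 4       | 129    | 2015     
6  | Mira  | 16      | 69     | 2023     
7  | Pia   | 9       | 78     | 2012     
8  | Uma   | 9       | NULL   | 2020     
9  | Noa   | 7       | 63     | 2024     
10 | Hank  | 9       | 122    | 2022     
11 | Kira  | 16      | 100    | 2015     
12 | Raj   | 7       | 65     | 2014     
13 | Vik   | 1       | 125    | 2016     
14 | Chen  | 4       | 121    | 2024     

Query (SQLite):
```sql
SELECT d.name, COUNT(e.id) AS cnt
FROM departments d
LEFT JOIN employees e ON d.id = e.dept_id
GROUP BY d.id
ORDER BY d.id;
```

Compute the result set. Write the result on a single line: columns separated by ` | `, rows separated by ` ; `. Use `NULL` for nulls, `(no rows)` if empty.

LEFT JOIN keeps every departments row; unmatched ones get NULL for employees columns.
Group by departments.id and compute COUNT(e.id). COUNT(col) of an all-NULL group is 0.
  1: ids {13} → COUNT(e.id)=1
  4: ids {5, 14} → COUNT(e.id)=2
  7: ids {1, 9, 12} → COUNT(e.id)=3
  9: ids {7, 8, 10} → COUNT(e.id)=3
  16: ids {2, 3, 4, 6, 11} → COUNT(e.id)=5

Ops | 1 ; Support | 2 ; Research | 3 ; Marketing | 3 ; Legal | 5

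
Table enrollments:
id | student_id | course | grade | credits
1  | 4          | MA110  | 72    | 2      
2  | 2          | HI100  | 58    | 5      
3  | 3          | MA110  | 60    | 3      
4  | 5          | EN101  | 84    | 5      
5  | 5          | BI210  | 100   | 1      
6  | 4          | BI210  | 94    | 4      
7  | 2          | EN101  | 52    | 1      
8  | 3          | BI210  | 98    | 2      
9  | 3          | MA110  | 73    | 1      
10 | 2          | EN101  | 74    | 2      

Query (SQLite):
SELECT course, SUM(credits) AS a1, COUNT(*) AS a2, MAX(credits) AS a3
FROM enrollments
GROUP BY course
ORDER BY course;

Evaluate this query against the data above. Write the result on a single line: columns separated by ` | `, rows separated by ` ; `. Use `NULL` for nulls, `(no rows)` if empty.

Group enrollments by course.
Per group compute: SUM(credits), COUNT(*), MAX(credits).
  BI210: ids {5, 6, 8} → SUM(credits)=7, COUNT(*)=3, MAX(credits)=4
  EN101: ids {4, 7, 10} → SUM(credits)=8, COUNT(*)=3, MAX(credits)=5
  HI100: ids {2} → SUM(credits)=5, COUNT(*)=1, MAX(credits)=5
  MA110: ids {1, 3, 9} → SUM(credits)=6, COUNT(*)=3, MAX(credits)=3

BI210 | 7 | 3 | 4 ; EN101 | 8 | 3 | 5 ; HI100 | 5 | 1 | 5 ; MA110 | 6 | 3 | 3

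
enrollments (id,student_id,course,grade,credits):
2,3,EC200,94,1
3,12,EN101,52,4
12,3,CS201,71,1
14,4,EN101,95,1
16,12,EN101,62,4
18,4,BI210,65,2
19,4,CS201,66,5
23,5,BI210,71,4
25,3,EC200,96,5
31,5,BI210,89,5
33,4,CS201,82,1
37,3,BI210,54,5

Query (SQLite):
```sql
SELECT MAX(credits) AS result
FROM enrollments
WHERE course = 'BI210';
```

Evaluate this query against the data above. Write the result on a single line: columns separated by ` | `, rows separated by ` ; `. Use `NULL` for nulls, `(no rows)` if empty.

Rows where course='BI210' → credits values: [2, 4, 5, 5].
MAX of non-NULL values = 5.

5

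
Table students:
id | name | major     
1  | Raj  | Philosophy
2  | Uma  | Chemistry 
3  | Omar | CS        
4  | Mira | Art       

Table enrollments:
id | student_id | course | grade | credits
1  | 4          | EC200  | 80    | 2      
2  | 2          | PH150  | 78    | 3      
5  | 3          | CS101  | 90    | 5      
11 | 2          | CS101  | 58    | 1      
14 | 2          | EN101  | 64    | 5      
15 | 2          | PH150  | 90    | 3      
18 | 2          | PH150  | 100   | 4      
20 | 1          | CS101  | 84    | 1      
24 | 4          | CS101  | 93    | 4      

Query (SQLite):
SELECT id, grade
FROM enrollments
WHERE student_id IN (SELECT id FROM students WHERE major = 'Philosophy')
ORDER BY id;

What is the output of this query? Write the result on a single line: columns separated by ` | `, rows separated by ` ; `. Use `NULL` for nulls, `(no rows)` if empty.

20 | 84

Inner query: students.id where major = 'Philosophy'.
Outer: keep enrollments rows whose student_id is in that set.
Inner query → {1}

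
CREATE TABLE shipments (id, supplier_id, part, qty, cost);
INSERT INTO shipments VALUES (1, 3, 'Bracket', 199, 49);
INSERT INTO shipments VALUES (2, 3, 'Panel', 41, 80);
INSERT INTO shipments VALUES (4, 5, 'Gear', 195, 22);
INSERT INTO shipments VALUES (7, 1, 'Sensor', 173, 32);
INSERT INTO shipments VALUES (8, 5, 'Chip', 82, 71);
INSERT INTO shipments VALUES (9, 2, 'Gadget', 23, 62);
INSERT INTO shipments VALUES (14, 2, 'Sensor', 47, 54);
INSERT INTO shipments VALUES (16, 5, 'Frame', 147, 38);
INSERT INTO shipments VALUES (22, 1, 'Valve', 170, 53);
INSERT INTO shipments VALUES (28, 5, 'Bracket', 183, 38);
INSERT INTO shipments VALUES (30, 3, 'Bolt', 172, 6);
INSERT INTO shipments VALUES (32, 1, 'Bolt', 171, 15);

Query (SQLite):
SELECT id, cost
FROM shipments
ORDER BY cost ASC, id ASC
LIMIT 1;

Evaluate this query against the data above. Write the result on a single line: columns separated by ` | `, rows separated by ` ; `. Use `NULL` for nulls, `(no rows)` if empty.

Sort by cost asc, tiebreak id asc: (6, id=30), (15, id=32), (22, id=4), (32, id=7) …. Take first 1.

30 | 6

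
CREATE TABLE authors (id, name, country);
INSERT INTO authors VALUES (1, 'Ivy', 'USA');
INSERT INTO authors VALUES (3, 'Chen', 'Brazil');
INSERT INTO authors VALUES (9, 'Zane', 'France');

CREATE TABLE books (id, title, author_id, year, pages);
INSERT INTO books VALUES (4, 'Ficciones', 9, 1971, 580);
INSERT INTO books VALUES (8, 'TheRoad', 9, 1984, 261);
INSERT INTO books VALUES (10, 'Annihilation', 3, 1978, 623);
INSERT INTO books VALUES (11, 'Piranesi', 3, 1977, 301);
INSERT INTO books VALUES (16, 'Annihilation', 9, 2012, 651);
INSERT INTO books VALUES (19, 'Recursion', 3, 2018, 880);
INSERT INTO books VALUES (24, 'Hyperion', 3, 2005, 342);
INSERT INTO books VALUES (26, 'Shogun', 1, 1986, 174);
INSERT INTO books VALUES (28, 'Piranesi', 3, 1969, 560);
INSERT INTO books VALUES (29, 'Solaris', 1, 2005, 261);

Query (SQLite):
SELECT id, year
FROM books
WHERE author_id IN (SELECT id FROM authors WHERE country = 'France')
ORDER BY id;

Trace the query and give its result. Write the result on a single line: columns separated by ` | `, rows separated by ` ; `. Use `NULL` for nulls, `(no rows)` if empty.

Inner query: authors.id where country = 'France'.
Outer: keep books rows whose author_id is in that set.
Inner query → {9}

4 | 1971 ; 8 | 1984 ; 16 | 2012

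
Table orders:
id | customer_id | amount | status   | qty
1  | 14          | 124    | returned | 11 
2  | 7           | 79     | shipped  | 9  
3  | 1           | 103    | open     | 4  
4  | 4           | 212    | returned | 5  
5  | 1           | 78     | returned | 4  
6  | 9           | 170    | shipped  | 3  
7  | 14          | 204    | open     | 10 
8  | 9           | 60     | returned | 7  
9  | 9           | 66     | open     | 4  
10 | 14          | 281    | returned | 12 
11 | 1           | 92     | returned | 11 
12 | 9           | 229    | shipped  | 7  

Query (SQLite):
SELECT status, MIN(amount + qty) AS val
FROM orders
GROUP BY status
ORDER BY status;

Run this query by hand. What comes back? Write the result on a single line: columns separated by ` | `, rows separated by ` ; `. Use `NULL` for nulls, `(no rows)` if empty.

open | 70 ; returned | 67 ; shipped | 88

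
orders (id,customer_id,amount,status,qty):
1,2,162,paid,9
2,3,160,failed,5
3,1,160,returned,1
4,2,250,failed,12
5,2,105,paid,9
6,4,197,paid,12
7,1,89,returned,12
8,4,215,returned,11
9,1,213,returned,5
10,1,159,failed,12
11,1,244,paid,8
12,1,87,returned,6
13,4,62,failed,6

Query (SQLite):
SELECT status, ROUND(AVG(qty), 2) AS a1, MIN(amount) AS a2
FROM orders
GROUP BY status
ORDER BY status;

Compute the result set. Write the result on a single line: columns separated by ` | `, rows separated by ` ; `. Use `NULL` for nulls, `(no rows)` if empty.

failed | 8.75 | 62 ; paid | 9.5 | 105 ; returned | 7 | 87

Group orders by status.
Per group compute: ROUND(AVG(qty), 2), MIN(amount).
  failed: ids {2, 4, 10, 13} → ROUND(AVG(qty), 2)=8.75, MIN(amount)=62
  paid: ids {1, 5, 6, 11} → ROUND(AVG(qty), 2)=9.5, MIN(amount)=105
  returned: ids {3, 7, 8, 9, 12} → ROUND(AVG(qty), 2)=7, MIN(amount)=87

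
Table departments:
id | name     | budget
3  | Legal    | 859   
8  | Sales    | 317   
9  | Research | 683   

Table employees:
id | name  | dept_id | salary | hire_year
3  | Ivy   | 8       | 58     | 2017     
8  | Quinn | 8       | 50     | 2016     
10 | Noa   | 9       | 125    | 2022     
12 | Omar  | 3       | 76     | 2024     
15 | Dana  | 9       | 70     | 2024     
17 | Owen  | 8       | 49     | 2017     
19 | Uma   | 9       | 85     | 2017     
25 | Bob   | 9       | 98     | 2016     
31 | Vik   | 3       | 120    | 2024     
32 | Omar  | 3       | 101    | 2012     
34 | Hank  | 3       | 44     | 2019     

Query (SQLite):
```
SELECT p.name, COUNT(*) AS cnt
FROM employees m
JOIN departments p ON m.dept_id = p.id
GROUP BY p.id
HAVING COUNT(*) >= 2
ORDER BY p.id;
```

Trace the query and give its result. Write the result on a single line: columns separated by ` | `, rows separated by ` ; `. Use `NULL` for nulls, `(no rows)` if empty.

Legal | 4 ; Sales | 3 ; Research | 4

Join each employees row to its departments via dept_id.
Group joined rows by departments.id; compute COUNT(*) per group.
HAVING: keep groups with count ≥ 2.
  3: ids {12, 31, 32, 34} → COUNT(*)=4
  8: ids {3, 8, 17} → COUNT(*)=3
  9: ids {10, 15, 19, 25} → COUNT(*)=4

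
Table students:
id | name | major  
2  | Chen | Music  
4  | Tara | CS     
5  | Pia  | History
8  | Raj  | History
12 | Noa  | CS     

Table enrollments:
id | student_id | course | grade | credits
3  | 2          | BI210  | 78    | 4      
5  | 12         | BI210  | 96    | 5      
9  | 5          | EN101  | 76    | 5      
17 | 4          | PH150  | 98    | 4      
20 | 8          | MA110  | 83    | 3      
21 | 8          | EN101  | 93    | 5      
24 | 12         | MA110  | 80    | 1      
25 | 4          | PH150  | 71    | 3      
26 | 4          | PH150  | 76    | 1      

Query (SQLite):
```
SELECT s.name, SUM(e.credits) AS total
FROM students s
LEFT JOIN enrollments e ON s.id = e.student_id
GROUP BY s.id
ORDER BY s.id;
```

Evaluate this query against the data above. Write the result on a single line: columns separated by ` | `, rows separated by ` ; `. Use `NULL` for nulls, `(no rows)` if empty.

LEFT JOIN keeps every students row; unmatched ones get NULL for enrollments columns.
Group by students.id and compute SUM(e.credits). SUM over an all-NULL group is NULL.
  2: ids {3} → SUM(e.credits)=4
  4: ids {17, 25, 26} → SUM(e.credits)=8
  5: ids {9} → SUM(e.credits)=5
  8: ids {20, 21} → SUM(e.credits)=8
  12: ids {5, 24} → SUM(e.credits)=6

Chen | 4 ; Tara | 8 ; Pia | 5 ; Raj | 8 ; Noa | 6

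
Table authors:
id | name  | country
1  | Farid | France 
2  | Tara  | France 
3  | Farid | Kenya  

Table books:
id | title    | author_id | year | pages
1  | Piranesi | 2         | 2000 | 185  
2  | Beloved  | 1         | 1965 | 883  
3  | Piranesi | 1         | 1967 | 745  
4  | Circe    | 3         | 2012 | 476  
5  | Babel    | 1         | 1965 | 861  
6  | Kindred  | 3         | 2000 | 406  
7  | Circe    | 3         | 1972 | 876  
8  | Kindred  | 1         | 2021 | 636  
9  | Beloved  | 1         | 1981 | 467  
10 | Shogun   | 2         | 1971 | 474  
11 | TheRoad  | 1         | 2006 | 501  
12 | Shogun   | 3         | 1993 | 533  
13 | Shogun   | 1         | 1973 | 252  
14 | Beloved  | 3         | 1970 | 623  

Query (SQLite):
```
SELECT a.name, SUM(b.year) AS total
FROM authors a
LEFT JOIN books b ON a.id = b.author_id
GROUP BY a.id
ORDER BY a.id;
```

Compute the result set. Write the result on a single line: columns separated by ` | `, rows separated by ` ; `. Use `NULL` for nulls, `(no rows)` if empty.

Farid | 13878 ; Tara | 3971 ; Farid | 9947

LEFT JOIN keeps every authors row; unmatched ones get NULL for books columns.
Group by authors.id and compute SUM(b.year). SUM over an all-NULL group is NULL.
  1: ids {2, 3, 5, 8, 9, 11, 13} → SUM(b.year)=13878
  2: ids {1, 10} → SUM(b.year)=3971
  3: ids {4, 6, 7, 12, 14} → SUM(b.year)=9947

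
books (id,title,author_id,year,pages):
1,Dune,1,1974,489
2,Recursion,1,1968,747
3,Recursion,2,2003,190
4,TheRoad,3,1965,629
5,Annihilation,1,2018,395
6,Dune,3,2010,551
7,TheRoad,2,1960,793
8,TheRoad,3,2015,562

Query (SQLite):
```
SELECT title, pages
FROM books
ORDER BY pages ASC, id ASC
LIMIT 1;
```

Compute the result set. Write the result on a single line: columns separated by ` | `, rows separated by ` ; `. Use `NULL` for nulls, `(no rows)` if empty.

Sort by pages asc, tiebreak id asc: (190, id=3), (395, id=5), (489, id=1), (551, id=6) …. Take first 1.

Recursion | 190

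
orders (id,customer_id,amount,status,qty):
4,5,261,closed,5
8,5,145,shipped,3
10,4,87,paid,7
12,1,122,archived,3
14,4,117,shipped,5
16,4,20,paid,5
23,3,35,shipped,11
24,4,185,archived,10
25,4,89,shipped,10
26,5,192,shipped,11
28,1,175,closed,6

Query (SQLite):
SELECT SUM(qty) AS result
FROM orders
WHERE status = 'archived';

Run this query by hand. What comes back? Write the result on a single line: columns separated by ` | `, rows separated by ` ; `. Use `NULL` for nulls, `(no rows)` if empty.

Rows where status='archived' → qty values: [3, 10].
SUM of non-NULL values = 13.

13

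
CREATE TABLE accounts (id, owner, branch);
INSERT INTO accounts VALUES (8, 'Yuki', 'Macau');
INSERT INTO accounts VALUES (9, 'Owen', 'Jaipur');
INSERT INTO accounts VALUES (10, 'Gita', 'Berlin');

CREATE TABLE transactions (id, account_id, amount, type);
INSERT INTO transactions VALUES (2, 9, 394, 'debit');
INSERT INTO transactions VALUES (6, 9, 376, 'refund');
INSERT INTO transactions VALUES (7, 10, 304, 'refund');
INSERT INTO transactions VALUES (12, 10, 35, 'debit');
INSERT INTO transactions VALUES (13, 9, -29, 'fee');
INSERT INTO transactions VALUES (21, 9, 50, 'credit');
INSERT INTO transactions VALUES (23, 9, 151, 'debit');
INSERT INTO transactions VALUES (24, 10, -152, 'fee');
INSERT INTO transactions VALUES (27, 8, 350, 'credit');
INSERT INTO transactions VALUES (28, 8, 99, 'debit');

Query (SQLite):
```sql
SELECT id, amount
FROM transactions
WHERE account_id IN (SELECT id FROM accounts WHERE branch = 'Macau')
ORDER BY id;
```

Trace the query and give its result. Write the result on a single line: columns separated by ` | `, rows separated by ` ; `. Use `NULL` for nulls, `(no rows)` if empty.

27 | 350 ; 28 | 99

Inner query: accounts.id where branch = 'Macau'.
Outer: keep transactions rows whose account_id is in that set.
Inner query → {8}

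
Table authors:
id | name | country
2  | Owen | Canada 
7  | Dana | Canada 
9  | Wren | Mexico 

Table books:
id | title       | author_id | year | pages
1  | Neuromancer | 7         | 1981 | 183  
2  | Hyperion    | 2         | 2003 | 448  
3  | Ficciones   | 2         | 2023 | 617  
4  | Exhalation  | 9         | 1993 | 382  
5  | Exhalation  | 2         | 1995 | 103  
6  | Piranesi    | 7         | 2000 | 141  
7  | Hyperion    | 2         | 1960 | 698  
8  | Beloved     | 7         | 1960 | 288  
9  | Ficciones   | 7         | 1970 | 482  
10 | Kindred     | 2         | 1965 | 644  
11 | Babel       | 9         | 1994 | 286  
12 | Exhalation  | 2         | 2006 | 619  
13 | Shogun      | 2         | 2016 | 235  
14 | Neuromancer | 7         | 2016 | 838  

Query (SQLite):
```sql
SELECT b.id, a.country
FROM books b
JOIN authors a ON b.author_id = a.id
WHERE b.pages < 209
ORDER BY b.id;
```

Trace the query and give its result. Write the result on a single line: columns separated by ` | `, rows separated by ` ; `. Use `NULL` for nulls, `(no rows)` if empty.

1 | Canada ; 5 | Canada ; 6 | Canada

Each books row matches the authors row where author_id = authors.id.
Then keep rows with b.pages < 209.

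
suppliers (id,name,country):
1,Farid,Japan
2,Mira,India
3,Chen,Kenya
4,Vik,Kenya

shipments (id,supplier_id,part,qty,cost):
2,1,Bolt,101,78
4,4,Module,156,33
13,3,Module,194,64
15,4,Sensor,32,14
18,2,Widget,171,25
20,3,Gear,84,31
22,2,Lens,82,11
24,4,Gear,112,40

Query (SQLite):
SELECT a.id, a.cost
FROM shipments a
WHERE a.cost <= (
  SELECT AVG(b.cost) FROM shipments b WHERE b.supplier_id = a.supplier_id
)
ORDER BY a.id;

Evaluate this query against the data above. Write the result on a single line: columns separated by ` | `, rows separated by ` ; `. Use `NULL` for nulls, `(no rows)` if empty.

2 | 78 ; 15 | 14 ; 20 | 31 ; 22 | 11

For each shipments row a, compute AVG(cost) over rows sharing a.supplier_id.
Keep row a if a.cost <= that per-group AVG.
  supplier_id=1: AVG(cost) = 78.0
  supplier_id=2: AVG(cost) = 18.0
  supplier_id=3: AVG(cost) = 47.5
  supplier_id=4: AVG(cost) = 29.0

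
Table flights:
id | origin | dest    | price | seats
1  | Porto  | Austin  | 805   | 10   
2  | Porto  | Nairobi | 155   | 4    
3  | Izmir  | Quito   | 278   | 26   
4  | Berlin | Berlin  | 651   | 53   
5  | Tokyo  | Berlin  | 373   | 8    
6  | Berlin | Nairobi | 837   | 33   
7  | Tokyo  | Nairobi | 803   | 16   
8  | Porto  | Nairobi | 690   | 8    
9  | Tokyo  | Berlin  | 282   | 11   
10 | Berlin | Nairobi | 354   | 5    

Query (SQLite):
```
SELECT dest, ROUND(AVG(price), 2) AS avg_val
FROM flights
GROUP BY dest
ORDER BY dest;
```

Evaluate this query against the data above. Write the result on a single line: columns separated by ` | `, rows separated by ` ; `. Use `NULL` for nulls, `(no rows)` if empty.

Partition flights by dest; compute ROUND(AVG(price), 2) within each group.
  Austin: ids {1} → ROUND(AVG(price), 2)=805
  Berlin: ids {4, 5, 9} → ROUND(AVG(price), 2)=435.33
  Nairobi: ids {2, 6, 7, 8, 10} → ROUND(AVG(price), 2)=567.8
  Quito: ids {3} → ROUND(AVG(price), 2)=278

Austin | 805 ; Berlin | 435.33 ; Nairobi | 567.8 ; Quito | 278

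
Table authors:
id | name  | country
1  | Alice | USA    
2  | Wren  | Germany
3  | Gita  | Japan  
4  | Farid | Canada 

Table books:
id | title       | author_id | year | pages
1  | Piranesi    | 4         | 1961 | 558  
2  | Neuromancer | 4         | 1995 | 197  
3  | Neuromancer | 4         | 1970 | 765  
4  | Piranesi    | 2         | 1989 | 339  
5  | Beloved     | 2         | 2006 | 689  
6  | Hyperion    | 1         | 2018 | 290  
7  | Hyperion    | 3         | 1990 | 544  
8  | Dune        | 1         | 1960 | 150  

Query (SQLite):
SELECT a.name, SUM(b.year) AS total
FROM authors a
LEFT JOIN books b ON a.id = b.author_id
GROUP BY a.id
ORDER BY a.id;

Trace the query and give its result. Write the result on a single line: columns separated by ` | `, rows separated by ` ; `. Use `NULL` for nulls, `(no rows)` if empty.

LEFT JOIN keeps every authors row; unmatched ones get NULL for books columns.
Group by authors.id and compute SUM(b.year). SUM over an all-NULL group is NULL.
  1: ids {6, 8} → SUM(b.year)=3978
  2: ids {4, 5} → SUM(b.year)=3995
  3: ids {7} → SUM(b.year)=1990
  4: ids {1, 2, 3} → SUM(b.year)=5926

Alice | 3978 ; Wren | 3995 ; Gita | 1990 ; Farid | 5926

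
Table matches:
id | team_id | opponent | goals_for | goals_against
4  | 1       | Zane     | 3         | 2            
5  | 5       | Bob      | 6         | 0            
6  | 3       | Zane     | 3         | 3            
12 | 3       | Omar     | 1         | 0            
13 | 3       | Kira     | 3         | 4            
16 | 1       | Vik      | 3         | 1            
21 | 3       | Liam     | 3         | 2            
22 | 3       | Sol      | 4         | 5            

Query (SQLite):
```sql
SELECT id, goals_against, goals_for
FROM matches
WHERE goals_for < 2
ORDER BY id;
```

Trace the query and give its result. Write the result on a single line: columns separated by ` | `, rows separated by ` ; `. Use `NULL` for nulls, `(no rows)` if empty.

12 | 0 | 1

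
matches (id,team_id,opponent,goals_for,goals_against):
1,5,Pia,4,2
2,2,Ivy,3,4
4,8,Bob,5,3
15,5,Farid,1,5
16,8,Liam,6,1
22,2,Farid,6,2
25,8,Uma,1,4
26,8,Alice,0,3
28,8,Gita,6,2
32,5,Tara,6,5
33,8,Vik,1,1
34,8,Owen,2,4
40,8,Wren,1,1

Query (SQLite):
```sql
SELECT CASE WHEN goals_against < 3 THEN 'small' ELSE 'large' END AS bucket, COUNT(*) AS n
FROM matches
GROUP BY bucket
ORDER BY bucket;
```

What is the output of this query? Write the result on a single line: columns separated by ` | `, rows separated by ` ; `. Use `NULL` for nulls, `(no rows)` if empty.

Bucket rows by goals_against < 3 → 'small' else 'large'; count each bucket.

large | 7 ; small | 6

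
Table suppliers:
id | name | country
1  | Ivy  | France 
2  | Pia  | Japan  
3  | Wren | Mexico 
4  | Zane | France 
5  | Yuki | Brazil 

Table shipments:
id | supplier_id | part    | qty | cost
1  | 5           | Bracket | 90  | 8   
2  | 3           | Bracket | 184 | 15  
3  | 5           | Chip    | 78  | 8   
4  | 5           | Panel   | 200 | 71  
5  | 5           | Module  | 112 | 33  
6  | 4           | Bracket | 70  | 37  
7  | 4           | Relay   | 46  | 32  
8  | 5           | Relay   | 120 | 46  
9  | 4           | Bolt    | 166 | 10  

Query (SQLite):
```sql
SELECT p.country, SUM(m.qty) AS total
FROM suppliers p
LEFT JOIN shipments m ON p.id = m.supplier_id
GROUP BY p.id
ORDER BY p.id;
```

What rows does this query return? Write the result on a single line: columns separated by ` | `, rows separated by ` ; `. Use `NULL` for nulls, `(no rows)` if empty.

LEFT JOIN keeps every suppliers row; unmatched ones get NULL for shipments columns.
Group by suppliers.id and compute SUM(m.qty). SUM over an all-NULL group is NULL.
  1: ids {—} → SUM(m.qty)=NULL
  2: ids {—} → SUM(m.qty)=NULL
  3: ids {2} → SUM(m.qty)=184
  4: ids {6, 7, 9} → SUM(m.qty)=282
  5: ids {1, 3, 4, 5, 8} → SUM(m.qty)=600

France | NULL ; Japan | NULL ; Mexico | 184 ; France | 282 ; Brazil | 600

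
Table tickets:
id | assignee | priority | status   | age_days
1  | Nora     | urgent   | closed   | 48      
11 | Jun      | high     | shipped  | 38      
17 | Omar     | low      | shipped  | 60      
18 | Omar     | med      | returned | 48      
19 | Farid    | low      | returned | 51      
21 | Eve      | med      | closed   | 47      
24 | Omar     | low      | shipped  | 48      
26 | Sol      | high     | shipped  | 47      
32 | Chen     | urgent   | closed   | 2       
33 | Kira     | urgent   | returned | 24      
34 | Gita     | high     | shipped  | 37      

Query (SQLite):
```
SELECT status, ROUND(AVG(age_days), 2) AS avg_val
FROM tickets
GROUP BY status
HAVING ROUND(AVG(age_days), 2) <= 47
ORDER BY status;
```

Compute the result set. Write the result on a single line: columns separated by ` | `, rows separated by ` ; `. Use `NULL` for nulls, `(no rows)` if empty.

closed | 32.33 ; returned | 41 ; shipped | 46

Partition tickets by status; compute ROUND(AVG(age_days), 2) within each group.
HAVING: keep groups where ROUND(AVG(age_days), 2) <= 47.
  closed: ids {1, 21, 32} → ROUND(AVG(age_days), 2)=32.33
  returned: ids {18, 19, 33} → ROUND(AVG(age_days), 2)=41
  shipped: ids {11, 17, 24, 26, 34} → ROUND(AVG(age_days), 2)=46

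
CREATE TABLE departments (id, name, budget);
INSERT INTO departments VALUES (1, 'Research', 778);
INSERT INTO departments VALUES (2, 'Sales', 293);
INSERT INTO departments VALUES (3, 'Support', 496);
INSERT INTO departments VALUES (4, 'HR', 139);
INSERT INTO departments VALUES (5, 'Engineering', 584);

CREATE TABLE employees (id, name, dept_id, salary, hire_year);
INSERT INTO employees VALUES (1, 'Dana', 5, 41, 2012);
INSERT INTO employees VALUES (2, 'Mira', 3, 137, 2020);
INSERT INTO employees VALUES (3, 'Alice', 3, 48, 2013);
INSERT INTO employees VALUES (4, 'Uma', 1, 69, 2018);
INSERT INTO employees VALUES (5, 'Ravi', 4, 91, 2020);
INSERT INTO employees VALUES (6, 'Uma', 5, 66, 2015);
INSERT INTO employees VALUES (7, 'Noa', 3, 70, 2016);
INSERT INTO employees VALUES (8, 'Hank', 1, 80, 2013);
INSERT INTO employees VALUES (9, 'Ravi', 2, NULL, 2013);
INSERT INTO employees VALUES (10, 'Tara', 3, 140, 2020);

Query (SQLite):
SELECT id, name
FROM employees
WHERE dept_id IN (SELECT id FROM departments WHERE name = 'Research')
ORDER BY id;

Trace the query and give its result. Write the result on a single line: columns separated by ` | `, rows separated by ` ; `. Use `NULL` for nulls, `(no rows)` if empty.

4 | Uma ; 8 | Hank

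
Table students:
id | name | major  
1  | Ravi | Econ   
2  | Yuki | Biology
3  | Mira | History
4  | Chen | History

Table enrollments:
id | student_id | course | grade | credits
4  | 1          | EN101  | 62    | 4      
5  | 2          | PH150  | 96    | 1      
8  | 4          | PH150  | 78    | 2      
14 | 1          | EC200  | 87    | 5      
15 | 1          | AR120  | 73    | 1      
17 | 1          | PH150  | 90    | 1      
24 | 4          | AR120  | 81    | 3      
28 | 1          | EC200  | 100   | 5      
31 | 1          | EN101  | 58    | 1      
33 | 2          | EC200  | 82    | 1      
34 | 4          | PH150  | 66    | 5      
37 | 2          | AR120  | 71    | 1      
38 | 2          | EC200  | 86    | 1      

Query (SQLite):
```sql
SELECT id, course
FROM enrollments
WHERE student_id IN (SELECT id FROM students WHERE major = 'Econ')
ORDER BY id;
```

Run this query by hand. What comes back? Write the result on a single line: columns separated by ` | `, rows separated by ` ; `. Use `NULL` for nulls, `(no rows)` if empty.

4 | EN101 ; 14 | EC200 ; 15 | AR120 ; 17 | PH150 ; 28 | EC200 ; 31 | EN101

Inner query: students.id where major = 'Econ'.
Outer: keep enrollments rows whose student_id is in that set.
Inner query → {1}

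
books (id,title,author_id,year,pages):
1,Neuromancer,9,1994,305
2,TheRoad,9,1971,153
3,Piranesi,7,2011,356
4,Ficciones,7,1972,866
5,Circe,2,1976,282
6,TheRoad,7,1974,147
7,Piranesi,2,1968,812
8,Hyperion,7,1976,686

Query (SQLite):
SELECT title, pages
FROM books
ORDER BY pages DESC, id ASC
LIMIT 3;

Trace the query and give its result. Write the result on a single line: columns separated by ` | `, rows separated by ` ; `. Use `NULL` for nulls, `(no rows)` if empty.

Ficciones | 866 ; Piranesi | 812 ; Hyperion | 686

Sort by pages desc, tiebreak id asc: (866, id=4), (812, id=7), (686, id=8), (356, id=3), (305, id=1), (282, id=5) …. Take first 3.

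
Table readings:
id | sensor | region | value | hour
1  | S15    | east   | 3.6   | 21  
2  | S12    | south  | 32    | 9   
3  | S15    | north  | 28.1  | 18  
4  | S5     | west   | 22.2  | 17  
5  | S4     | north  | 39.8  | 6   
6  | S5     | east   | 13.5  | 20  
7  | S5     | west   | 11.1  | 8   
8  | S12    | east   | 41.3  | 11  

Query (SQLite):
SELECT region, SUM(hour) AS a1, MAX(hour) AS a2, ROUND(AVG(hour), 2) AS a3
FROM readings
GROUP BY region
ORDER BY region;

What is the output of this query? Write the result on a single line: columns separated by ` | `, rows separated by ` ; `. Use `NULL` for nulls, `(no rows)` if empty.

Group readings by region.
Per group compute: SUM(hour), MAX(hour), ROUND(AVG(hour), 2).
  east: ids {1, 6, 8} → SUM(hour)=52, MAX(hour)=21, ROUND(AVG(hour), 2)=17.33
  north: ids {3, 5} → SUM(hour)=24, MAX(hour)=18, ROUND(AVG(hour), 2)=12
  south: ids {2} → SUM(hour)=9, MAX(hour)=9, ROUND(AVG(hour), 2)=9
  west: ids {4, 7} → SUM(hour)=25, MAX(hour)=17, ROUND(AVG(hour), 2)=12.5

east | 52 | 21 | 17.33 ; north | 24 | 18 | 12 ; south | 9 | 9 | 9 ; west | 25 | 17 | 12.5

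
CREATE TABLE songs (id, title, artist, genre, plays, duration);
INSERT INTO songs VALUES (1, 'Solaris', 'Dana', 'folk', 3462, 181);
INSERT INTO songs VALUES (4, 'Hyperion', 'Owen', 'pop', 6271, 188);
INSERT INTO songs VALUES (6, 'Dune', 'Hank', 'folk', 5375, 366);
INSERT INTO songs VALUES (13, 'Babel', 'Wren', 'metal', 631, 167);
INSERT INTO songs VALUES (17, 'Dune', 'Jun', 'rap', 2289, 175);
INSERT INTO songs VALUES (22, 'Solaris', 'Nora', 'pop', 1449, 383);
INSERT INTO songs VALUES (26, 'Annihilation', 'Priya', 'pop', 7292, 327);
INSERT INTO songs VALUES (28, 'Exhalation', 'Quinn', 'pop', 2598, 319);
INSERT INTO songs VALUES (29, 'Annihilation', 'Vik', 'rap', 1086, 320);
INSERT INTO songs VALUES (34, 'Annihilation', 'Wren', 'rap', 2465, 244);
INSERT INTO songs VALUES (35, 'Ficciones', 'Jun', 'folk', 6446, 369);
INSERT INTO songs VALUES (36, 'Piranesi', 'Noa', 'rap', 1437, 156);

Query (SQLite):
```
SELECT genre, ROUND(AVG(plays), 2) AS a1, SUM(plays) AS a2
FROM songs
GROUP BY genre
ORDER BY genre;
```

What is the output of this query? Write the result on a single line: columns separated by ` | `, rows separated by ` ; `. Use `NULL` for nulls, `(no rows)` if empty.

Group songs by genre.
Per group compute: ROUND(AVG(plays), 2), SUM(plays).
  folk: ids {1, 6, 35} → ROUND(AVG(plays), 2)=5094.33, SUM(plays)=15283
  metal: ids {13} → ROUND(AVG(plays), 2)=631, SUM(plays)=631
  pop: ids {4, 22, 26, 28} → ROUND(AVG(plays), 2)=4402.5, SUM(plays)=17610
  rap: ids {17, 29, 34, 36} → ROUND(AVG(plays), 2)=1819.25, SUM(plays)=7277

folk | 5094.33 | 15283 ; metal | 631 | 631 ; pop | 4402.5 | 17610 ; rap | 1819.25 | 7277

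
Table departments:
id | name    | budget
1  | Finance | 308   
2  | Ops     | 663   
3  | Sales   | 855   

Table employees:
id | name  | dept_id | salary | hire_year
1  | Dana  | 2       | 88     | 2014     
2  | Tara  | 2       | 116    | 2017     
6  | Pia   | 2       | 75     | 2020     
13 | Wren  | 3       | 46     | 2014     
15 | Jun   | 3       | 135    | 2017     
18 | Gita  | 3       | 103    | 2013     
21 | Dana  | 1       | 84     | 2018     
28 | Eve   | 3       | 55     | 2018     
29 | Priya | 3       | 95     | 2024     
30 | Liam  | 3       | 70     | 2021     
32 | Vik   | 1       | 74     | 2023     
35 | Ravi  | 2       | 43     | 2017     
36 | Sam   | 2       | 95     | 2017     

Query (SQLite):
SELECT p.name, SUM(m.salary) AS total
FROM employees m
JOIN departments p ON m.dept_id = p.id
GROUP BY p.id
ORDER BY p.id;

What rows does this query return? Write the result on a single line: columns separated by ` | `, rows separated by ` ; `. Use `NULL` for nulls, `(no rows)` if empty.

Join each employees row to its departments via dept_id.
Group joined rows by departments.id; compute SUM(m.salary) per group.
  1: ids {21, 32} → SUM(m.salary)=158
  2: ids {1, 2, 6, 35, 36} → SUM(m.salary)=417
  3: ids {13, 15, 18, 28, 29, 30} → SUM(m.salary)=504

Finance | 158 ; Ops | 417 ; Sales | 504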